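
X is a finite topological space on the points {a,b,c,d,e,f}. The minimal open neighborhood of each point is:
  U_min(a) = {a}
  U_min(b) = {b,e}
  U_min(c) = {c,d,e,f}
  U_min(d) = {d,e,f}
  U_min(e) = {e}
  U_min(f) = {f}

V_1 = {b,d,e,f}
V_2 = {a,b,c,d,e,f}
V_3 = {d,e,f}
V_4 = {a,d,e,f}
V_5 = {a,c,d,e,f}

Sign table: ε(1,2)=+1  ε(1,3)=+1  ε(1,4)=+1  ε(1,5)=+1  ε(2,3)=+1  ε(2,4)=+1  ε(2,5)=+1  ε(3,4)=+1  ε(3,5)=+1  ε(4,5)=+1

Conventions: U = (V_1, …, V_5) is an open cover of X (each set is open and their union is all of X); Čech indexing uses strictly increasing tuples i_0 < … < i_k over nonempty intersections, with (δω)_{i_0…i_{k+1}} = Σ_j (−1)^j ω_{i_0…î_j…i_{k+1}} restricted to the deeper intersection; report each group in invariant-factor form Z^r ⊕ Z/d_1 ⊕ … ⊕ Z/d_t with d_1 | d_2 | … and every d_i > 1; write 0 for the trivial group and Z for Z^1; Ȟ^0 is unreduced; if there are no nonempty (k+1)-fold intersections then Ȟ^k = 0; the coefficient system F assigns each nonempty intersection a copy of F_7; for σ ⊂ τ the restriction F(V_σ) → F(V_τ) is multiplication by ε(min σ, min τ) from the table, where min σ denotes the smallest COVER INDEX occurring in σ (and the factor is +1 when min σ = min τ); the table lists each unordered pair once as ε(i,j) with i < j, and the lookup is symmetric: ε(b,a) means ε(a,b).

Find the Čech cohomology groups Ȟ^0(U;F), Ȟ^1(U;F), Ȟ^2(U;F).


nonempty overlaps:
  V12={b,d,e,f} V13={d,e,f} V14={d,e,f} V15={d,e,f} V23={d,e,f} V24={a,d,e,f} V25={a,c,d,e,f} V34={d,e,f} V35={d,e,f} V45={a,d,e,f}
  V123={d,e,f} V124={d,e,f} V125={d,e,f} V134={d,e,f} V135={d,e,f} V145={d,e,f} V234={d,e,f} V235={d,e,f} V245={a,d,e,f} V345={d,e,f}
  V1234={d,e,f} V1235={d,e,f} V1245={d,e,f} V1345={d,e,f} V2345={d,e,f}
  V12345={d,e,f}
C dims 5,10,10,5; δ0: rk_F7 4; δ1: rk_F7 6; δ2: rk_F7 4
degree 0: 5−4−0 = 1 → Ȟ^0 ≅ Z/7
degree 1: 10−6−4 = 0 → Ȟ^1 ≅ 0
degree 2: 10−4−6 = 0 → Ȟ^2 ≅ 0

Ȟ^0 ≅ Z/7, Ȟ^1 ≅ 0 and Ȟ^2 ≅ 0


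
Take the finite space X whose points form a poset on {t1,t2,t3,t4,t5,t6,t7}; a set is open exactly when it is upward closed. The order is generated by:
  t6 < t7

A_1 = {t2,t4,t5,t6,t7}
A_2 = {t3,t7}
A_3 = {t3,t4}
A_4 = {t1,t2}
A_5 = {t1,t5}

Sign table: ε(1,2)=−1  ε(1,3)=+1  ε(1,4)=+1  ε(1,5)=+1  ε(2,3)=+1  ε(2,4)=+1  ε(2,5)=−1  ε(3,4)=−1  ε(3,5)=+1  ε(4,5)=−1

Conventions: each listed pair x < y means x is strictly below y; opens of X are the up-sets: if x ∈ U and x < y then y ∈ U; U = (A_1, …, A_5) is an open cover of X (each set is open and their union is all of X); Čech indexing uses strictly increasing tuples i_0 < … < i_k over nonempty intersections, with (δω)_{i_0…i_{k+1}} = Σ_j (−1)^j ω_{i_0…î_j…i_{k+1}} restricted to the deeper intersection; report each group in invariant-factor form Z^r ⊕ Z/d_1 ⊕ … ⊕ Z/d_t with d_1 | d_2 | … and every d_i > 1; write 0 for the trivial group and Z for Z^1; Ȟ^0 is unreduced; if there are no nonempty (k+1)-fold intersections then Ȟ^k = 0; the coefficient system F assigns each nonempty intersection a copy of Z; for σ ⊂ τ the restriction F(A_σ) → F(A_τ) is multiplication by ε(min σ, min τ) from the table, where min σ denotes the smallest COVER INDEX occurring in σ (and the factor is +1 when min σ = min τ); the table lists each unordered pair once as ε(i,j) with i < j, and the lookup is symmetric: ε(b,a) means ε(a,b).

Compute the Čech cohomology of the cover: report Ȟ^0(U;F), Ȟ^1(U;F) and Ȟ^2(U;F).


Ȟ^0(U;F) ≅ 0,  Ȟ^1(U;F) ≅ Z ⊕ Z/2,  Ȟ^2(U;F) ≅ 0

nerve simplices:
  A12={t7} A13={t4} A14={t2} A15={t5} A23={t3} A45={t1}
C dims 5,6; δ0: rk 5, SNF 1^4·2
degree 0: 5−5−0 = 0 → Ȟ^0 ≅ 0
degree 1: 6−0−5 = 1 plus torsion [2] → Ȟ^1 ≅ Z ⊕ Z/2
degree 2: 0−0−0 = 0 → Ȟ^2 ≅ 0


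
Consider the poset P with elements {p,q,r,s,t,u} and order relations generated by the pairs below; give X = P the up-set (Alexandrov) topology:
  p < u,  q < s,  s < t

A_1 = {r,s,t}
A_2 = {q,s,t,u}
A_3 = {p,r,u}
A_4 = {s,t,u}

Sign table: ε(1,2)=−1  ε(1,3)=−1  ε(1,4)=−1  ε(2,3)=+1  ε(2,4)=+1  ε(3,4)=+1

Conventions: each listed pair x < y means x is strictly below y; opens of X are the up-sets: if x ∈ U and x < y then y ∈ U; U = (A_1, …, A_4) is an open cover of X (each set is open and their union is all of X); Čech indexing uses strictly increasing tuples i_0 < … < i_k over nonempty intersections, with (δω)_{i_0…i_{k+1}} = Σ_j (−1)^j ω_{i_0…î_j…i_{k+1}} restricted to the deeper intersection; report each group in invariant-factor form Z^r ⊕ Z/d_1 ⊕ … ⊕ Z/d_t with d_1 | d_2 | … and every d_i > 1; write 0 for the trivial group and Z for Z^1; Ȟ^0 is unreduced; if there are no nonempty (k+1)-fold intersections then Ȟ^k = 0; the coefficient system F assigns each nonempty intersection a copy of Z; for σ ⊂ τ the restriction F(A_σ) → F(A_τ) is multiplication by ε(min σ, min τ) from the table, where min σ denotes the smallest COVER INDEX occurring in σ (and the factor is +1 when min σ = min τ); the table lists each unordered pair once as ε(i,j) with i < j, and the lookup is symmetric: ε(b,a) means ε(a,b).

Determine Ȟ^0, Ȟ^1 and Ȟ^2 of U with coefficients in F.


Ȟ^0 = Z, Ȟ^1 = Z and Ȟ^2 = 0

nonempty overlaps:
  A12={s,t} A13={r} A14={s,t} A23={u} A24={s,t,u} A34={u}
  A124={s,t} A234={u}
C dims 4,6,2; δ0: rk 3, SNF 1^3; δ1: rk 2, SNF 1^2
degree 0: 4−3−0 = 1 → Ȟ^0 ≅ Z
degree 1: 6−2−3 = 1 → Ȟ^1 ≅ Z
degree 2: 2−0−2 = 0 → Ȟ^2 ≅ 0


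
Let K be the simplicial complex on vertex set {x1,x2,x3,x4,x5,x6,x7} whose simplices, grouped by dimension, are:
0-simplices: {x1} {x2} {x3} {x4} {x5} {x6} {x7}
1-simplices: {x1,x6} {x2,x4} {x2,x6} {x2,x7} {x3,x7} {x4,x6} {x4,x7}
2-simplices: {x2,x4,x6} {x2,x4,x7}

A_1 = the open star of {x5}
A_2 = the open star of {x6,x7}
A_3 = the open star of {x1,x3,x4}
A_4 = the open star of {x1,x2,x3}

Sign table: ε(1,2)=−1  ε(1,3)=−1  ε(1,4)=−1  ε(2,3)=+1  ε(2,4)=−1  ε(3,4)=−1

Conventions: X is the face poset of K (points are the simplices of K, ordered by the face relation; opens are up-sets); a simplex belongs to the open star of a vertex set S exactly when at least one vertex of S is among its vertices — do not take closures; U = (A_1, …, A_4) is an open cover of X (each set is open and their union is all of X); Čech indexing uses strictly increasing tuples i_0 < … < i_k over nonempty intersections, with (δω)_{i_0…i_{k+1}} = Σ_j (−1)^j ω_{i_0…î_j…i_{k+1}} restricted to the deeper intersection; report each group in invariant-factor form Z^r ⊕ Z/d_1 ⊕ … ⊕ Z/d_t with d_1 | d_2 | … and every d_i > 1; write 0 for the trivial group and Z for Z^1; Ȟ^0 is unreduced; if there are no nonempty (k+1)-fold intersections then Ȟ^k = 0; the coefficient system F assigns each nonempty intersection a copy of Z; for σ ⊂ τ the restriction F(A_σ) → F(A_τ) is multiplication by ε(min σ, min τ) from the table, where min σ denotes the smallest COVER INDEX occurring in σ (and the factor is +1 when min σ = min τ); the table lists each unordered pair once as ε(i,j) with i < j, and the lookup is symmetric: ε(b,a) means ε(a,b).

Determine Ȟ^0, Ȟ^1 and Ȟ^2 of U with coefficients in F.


Ȟ^0 ≅ Z^2; Ȟ^1 ≅ 0; Ȟ^2 ≅ 0

nerve simplices:
  A1={{x5}} A2={{x6},{x7},{x1,x6},{x2,x6},{x2,x7},{x3,x7},{x4,x6},{x4,x7},{x2,x4,x6},{x2,x4,x7}} A3={{x1},{x3},{x4},{x1,x6},{x2,x4},{x3,x7},{x4,x6},{x4,x7},{x2,x4,x6},{x2,x4,x7}} A4={{x1},{x2},{x3},{x1,x6},{x2,x4},{x2,x6},{x2,x7},{x3,x7},{x2,x4,x6},{x2,x4,x7}}
  A23={{x1,x6},{x3,x7},{x4,x6},{x4,x7},{x2,x4,x6},{x2,x4,x7}} A24={{x1,x6},{x2,x6},{x2,x7},{x3,x7},{x2,x4,x6},{x2,x4,x7}} A34={{x1},{x3},{x1,x6},{x2,x4},{x3,x7},{x2,x4,x6},{x2,x4,x7}}
  A234={{x1,x6},{x3,x7},{x2,x4,x6},{x2,x4,x7}}
C dims 4,3,1; δ0: rk 2, SNF 1^2; δ1: rk 1, SNF 1^1
degree 0: 4−2−0 = 2 → Ȟ^0 ≅ Z^2
degree 1: 3−1−2 = 0 → Ȟ^1 ≅ 0
degree 2: 1−0−1 = 0 → Ȟ^2 ≅ 0


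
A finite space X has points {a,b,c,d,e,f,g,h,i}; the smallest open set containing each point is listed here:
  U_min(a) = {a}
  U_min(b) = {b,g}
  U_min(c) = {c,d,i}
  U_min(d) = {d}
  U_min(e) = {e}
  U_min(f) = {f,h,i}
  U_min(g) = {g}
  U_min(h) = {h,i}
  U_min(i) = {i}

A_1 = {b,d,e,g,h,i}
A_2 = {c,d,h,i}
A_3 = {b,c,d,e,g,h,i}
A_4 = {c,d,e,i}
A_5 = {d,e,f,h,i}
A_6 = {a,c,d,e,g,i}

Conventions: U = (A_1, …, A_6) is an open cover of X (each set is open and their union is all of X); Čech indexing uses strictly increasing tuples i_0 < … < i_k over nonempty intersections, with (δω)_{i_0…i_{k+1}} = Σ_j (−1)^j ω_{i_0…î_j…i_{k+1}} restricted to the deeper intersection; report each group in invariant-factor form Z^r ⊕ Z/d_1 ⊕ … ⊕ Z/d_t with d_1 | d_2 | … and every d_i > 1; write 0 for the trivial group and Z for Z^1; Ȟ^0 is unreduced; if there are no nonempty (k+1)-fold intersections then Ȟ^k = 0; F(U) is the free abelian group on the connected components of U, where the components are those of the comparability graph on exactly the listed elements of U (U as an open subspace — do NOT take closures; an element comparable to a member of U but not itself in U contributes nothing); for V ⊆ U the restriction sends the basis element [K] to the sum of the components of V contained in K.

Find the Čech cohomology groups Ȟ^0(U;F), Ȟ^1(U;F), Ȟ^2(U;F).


nerve of the cover:
  A12={d,h,i} A13={b,d,e,g,h,i} A14={d,e,i} A15={d,e,h,i} A16={d,e,g,i} A23={c,d,h,i} A24={c,d,i} A25={d,h,i} A26={c,d,i} A34={c,d,e,i} A35={d,e,h,i} A36={c,d,e,g,i} A45={d,e,i} A46={c,d,e,i} A56={d,e,i}
  A123={d,h,i} A124={d,i} A125={d,h,i} A126={d,i} A134={d,e,i} A135={d,e,h,i} A136={d,e,g,i} A145={d,e,i} A146={d,e,i} A156={d,e,i} A234={c,d,i} A235={d,h,i} A236={c,d,i} A245={d,i} A246={c,d,i} A256={d,i} A345={d,e,i} A346={c,d,e,i} A356={d,e,i} A456={d,e,i}
  A1234={d,i} A1235={d,h,i} A1236={d,i} A1245={d,i} A1246={d,i} A1256={d,i} A1345={d,e,i} A1346={d,e,i} A1356={d,e,i} A1456={d,e,i} A2345={d,i} A2346={c,d,i} A2356={d,i} A2456={d,i} A3456={d,e,i}
  A12345={d,i} A12346={d,i} A12356={d,i} A12456={d,i} A13456={d,e,i} A23456={d,i}
  A123456={d,i}
components per intersection:
  A1: {b,g} {d} {e} {h,i}
  A2: {c,d,h,i}
  A3: {b,g} {c,d,h,i} {e}
  A4: {c,d,i} {e}
  A5: {d} {e} {f,h,i}
  A6: {a} {c,d,i} {e} {g}
  A12: {d} {h,i}
  A13: {b,g} {d} {e} {h,i}
  A14: {d} {e} {i}
  A15: {d} {e} {h,i}
  A16: {d} {e} {g} {i}
  A23: {c,d,h,i}
  A24: {c,d,i}
  A25: {d} {h,i}
  A26: {c,d,i}
  A34: {c,d,i} {e}
  A35: {d} {e} {h,i}
  A36: {c,d,i} {e} {g}
  A45: {d} {e} {i}
  A46: {c,d,i} {e}
  A56: {d} {e} {i}
  A123: {d} {h,i}
  A124: {d} {i}
  A125: {d} {h,i}
  A126: {d} {i}
  A134: {d} {e} {i}
  A135: {d} {e} {h,i}
  A136: {d} {e} {g} {i}
  A145: {d} {e} {i}
  A146: {d} {e} {i}
  A156: {d} {e} {i}
  A234: {c,d,i}
  A235: {d} {h,i}
  A236: {c,d,i}
  A245: {d} {i}
  A246: {c,d,i}
  A256: {d} {i}
  A345: {d} {e} {i}
  A346: {c,d,i} {e}
  A356: {d} {e} {i}
  A456: {d} {e} {i}
  A1234: {d} {i}
  A1235: {d} {h,i}
  A1236: {d} {i}
  A1245: {d} {i}
  A1246: {d} {i}
  A1256: {d} {i}
  A1345: {d} {e} {i}
  A1346: {d} {e} {i}
  A1356: {d} {e} {i}
  A1456: {d} {e} {i}
  A2345: {d} {i}
  A2346: {c,d,i}
  A2356: {d} {i}
  A2456: {d} {i}
  A3456: {d} {e} {i}
  A12345: {d} {i}
  A12346: {d} {i}
  A12356: {d} {i}
  A12456: {d} {i}
  A13456: {d} {e} {i}
  A23456: {d} {i}
  A123456: {d} {i}
C dims 17,37,47,34; δ0: rk 13, SNF 1^13; δ1: rk 24, SNF 1^24; δ2: rk 23, SNF 1^23
Ȟ^0 = (17 − 13) − 0 = 4, so Ȟ^0 ≅ Z^4
Ȟ^1 = (37 − 24) − 13 = 0, so Ȟ^1 ≅ 0
Ȟ^2 = (47 − 23) − 24 = 0, so Ȟ^2 ≅ 0

Ȟ^0(U;F) ≅ Z^4,  Ȟ^1(U;F) ≅ 0,  Ȟ^2(U;F) ≅ 0


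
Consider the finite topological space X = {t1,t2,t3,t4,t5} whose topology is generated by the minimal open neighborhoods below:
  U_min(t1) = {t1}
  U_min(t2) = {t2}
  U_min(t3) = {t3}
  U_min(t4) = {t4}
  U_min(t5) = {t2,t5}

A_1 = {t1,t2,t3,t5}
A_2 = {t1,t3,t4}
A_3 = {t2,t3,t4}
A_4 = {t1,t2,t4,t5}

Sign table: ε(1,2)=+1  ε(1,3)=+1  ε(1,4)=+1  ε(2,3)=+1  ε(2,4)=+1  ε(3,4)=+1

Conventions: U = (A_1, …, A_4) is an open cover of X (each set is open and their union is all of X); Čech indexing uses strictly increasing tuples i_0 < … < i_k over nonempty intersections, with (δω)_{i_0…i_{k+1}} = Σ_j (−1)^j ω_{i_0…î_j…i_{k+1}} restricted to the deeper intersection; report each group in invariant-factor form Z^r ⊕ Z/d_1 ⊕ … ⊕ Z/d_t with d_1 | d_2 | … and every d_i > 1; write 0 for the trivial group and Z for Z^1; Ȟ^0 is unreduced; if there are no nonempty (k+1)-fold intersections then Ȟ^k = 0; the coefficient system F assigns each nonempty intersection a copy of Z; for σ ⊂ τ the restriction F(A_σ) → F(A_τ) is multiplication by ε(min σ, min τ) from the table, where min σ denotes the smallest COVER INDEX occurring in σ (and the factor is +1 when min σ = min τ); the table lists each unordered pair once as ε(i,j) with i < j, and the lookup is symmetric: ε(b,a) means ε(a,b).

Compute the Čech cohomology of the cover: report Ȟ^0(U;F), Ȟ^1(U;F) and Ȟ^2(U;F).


Ȟ^0(U;F) ≅ Z,  Ȟ^1(U;F) ≅ 0,  Ȟ^2(U;F) ≅ Z

cover nerve:
  A12={t1,t3} A13={t2,t3} A14={t1,t2,t5} A23={t3,t4} A24={t1,t4} A34={t2,t4}
  A123={t3} A124={t1} A134={t2} A234={t4}
C dims 4,6,4; δ0: rk 3, SNF 1^3; δ1: rk 3, SNF 1^3
Ȟ^0: (4−3)−0=1 ⇒ Z
Ȟ^1: (6−3)−3=0 ⇒ 0
Ȟ^2: (4−0)−3=1 ⇒ Z


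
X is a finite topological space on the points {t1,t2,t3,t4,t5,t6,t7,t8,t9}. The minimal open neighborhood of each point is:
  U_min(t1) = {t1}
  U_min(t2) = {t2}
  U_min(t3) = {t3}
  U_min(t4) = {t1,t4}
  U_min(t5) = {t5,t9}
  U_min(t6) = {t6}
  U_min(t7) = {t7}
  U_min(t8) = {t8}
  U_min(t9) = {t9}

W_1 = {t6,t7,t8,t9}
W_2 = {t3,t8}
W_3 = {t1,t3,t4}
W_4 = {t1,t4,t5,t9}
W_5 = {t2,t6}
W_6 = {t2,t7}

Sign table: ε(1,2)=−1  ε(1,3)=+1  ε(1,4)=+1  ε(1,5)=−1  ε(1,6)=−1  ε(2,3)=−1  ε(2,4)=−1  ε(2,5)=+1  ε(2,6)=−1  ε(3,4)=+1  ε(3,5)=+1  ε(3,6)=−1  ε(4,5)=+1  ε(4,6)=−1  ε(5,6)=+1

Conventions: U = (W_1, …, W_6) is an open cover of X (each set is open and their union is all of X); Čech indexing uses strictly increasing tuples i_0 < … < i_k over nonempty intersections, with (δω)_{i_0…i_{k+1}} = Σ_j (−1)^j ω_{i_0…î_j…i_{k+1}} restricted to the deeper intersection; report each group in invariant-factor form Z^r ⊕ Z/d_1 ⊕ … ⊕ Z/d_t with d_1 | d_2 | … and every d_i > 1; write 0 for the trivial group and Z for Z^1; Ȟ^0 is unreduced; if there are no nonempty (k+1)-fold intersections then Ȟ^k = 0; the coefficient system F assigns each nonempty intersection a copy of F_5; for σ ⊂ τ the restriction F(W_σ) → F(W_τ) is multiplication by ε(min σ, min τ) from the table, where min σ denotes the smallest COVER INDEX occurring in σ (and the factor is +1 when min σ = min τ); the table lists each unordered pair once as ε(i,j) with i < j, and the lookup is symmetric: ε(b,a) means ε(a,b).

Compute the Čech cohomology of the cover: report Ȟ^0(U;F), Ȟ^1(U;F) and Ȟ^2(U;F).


nonempty overlaps:
  W12={t8} W14={t9} W15={t6} W16={t7} W23={t3} W34={t1,t4} W56={t2}
C dims 6,7; δ0: rk_F5 5
degree 0: 6−5−0 = 1 → Ȟ^0 ≅ Z/5
degree 1: 7−0−5 = 2 → Ȟ^1 ≅ Z/5 ⊕ Z/5
degree 2: 0−0−0 = 0 → Ȟ^2 ≅ 0

Ȟ^0(U;F) ≅ Z/5,  Ȟ^1(U;F) ≅ Z/5 ⊕ Z/5,  Ȟ^2(U;F) ≅ 0


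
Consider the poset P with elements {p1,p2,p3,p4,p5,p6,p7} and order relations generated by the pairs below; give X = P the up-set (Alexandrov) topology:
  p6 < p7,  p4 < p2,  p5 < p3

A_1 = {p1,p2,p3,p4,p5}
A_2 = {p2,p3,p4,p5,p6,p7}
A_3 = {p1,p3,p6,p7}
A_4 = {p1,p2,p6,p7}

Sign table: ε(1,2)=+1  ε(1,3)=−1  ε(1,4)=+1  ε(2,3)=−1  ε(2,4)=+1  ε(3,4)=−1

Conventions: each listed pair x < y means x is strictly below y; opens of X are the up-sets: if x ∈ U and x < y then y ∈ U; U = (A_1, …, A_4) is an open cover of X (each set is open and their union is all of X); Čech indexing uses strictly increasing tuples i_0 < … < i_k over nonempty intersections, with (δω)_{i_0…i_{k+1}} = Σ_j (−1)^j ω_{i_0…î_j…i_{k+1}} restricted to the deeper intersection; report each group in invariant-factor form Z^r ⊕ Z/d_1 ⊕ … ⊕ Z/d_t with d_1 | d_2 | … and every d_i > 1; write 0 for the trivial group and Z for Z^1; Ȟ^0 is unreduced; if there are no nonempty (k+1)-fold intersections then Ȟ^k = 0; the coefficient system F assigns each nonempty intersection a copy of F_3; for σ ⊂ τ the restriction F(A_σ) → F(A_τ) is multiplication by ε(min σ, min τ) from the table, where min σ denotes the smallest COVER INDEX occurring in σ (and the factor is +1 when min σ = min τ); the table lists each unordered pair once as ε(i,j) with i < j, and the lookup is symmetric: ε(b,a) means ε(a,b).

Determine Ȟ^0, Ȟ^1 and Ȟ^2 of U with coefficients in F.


Ȟ^0 ≅ Z/3; Ȟ^1 ≅ 0; Ȟ^2 ≅ Z/3

intersection data:
  A12={p2,p3,p4,p5} A13={p1,p3} A14={p1,p2} A23={p3,p6,p7} A24={p2,p6,p7} A34={p1,p6,p7}
  A123={p3} A124={p2} A134={p1} A234={p6,p7}
C dims 4,6,4; δ0: rk_F3 3; δ1: rk_F3 3
Ȟ^0 = (4 − 3) − 0 = 1, so Ȟ^0 ≅ Z/3
Ȟ^1 = (6 − 3) − 3 = 0, so Ȟ^1 ≅ 0
Ȟ^2 = (4 − 0) − 3 = 1, so Ȟ^2 ≅ Z/3


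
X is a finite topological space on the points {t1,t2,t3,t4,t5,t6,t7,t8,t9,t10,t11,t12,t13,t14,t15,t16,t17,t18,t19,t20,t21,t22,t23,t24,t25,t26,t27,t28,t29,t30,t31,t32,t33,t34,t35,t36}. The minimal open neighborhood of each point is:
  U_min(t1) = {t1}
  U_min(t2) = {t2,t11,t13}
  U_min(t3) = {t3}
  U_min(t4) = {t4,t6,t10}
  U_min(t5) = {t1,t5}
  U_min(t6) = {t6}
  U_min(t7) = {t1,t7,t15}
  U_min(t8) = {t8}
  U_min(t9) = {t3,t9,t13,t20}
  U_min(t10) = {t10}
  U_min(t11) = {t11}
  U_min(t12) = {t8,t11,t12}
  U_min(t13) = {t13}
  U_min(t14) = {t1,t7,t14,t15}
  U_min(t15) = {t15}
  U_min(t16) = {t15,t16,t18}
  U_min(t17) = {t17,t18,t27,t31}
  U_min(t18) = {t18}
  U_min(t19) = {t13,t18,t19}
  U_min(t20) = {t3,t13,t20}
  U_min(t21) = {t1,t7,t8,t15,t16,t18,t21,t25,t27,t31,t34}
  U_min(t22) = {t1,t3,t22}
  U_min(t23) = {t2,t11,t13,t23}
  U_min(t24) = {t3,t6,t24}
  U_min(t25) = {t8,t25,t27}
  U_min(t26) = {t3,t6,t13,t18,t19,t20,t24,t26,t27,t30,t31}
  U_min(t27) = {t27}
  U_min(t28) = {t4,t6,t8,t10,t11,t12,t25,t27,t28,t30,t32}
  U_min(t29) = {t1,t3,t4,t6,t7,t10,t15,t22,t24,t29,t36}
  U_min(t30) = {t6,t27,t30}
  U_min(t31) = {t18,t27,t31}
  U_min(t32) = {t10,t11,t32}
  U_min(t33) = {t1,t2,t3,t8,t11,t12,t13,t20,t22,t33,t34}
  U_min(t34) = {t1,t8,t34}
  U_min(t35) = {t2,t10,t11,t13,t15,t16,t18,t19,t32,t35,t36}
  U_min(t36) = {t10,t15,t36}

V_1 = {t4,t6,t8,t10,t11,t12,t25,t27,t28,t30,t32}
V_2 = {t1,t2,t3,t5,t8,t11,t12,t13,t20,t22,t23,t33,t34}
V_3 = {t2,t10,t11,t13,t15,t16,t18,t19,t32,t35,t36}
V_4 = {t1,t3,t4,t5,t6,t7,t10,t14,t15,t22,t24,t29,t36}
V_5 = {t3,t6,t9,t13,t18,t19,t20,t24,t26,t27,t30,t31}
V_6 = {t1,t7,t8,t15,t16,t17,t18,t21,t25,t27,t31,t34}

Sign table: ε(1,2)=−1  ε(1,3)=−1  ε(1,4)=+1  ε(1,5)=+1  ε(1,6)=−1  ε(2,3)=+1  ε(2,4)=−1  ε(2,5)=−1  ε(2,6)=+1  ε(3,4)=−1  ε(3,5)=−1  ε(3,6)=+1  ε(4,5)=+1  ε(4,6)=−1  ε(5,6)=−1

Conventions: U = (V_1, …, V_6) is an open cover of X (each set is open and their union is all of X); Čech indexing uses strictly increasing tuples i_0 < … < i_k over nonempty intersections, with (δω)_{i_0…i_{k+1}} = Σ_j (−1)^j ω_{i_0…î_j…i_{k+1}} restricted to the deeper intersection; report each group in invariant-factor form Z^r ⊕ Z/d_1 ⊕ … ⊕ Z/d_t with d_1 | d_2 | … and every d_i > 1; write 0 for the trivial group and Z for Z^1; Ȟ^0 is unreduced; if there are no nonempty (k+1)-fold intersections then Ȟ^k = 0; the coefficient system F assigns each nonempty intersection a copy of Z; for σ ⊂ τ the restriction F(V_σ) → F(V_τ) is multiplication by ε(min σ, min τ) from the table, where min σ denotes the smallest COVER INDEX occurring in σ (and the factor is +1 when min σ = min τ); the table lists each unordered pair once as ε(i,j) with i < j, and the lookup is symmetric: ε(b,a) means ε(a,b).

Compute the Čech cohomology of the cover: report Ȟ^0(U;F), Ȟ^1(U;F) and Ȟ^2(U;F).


nonempty intersections:
  V12={t8,t11,t12} V13={t10,t11,t32} V14={t4,t6,t10} V15={t6,t27,t30} V16={t8,t25,t27} V23={t2,t11,t13} V24={t1,t3,t5,t22} V25={t3,t13,t20} V26={t1,t8,t34} V34={t10,t15,t36} V35={t13,t18,t19} V36={t15,t16,t18} V45={t3,t6,t24} V46={t1,t7,t15} V56={t18,t27,t31}
  V123={t11} V126={t8} V134={t10} V145={t6} V156={t27} V235={t13} V245={t3} V246={t1} V346={t15} V356={t18}
C dims 6,15,10; δ0: rk 5, SNF 1^5; δ1: rk 10, SNF 1^9·2
Ȟ^0: (6−5)−0=1 ⇒ Z
Ȟ^1: (15−10)−5=0 ⇒ 0
Ȟ^2: (10−0)−10=0 plus torsion [2] ⇒ Z/2

Ȟ^0 ≅ Z; Ȟ^1 ≅ 0; Ȟ^2 ≅ Z/2


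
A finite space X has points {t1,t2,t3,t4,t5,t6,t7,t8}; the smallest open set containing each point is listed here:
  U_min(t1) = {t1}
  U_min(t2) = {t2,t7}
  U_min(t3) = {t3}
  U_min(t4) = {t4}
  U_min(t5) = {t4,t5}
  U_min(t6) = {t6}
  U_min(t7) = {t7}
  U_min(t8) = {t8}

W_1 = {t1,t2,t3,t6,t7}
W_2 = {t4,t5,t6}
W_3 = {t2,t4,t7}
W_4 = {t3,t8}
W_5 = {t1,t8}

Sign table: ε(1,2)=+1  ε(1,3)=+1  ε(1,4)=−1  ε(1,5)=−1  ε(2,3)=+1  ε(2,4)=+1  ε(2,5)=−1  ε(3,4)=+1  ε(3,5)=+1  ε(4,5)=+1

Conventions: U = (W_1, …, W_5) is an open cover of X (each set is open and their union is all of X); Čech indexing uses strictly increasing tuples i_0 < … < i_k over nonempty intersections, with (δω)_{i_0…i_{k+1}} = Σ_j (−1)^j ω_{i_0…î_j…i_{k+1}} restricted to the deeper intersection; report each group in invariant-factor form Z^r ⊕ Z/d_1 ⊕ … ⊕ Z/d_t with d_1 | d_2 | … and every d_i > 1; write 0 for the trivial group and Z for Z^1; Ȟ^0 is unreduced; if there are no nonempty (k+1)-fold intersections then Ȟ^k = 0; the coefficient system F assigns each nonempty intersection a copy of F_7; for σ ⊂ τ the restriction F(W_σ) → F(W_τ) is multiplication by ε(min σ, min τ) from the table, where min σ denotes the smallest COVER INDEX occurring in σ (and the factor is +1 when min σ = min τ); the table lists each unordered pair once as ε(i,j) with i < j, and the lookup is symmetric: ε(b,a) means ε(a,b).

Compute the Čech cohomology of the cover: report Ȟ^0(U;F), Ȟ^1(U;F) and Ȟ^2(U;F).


nerve of the cover:
  W12={t6} W13={t2,t7} W14={t3} W15={t1} W23={t4} W45={t8}
C dims 5,6; δ0: rk_F7 4
Ȟ^0 = (5 − 4) − 0 = 1, so Ȟ^0 ≅ Z/7
Ȟ^1 = (6 − 0) − 4 = 2, so Ȟ^1 ≅ Z/7 ⊕ Z/7
Ȟ^2 = (0 − 0) − 0 = 0, so Ȟ^2 ≅ 0

Ȟ^0 = Z/7, Ȟ^1 = Z/7 ⊕ Z/7 and Ȟ^2 = 0


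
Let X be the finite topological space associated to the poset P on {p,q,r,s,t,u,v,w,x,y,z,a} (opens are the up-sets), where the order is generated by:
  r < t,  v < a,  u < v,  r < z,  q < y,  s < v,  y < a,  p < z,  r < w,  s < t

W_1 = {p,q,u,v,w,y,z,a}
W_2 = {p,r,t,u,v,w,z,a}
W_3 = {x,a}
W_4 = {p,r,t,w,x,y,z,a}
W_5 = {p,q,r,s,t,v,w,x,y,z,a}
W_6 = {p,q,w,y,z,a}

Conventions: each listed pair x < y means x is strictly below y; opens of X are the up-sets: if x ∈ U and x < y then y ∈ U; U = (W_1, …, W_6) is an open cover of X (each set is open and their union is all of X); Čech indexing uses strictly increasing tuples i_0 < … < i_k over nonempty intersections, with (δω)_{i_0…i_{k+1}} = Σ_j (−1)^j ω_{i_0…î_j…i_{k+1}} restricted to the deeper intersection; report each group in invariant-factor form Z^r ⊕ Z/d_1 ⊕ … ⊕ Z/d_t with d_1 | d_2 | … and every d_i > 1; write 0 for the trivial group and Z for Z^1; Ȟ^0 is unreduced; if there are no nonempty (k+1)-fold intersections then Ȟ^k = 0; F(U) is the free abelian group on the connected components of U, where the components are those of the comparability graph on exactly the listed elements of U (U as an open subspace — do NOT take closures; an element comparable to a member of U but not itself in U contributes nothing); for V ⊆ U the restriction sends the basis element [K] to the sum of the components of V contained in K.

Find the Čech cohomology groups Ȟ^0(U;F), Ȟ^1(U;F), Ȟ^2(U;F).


intersection data:
  W12={p,u,v,w,z,a} W13={a} W14={p,w,y,z,a} W15={p,q,v,w,y,z,a} W16={p,q,w,y,z,a} W23={a} W24={p,r,t,w,z,a} W25={p,r,t,v,w,z,a} W26={p,w,z,a} W34={x,a} W35={x,a} W36={a} W45={p,r,t,w,x,y,z,a} W46={p,w,y,z,a} W56={p,q,w,y,z,a}
  W123={a} W124={p,w,z,a} W125={p,v,w,z,a} W126={p,w,z,a} W134={a} W135={a} W136={a} W145={p,w,y,z,a} W146={p,w,y,z,a} W156={p,q,w,y,z,a} W234={a} W235={a} W236={a} W245={p,r,t,w,z,a} W246={p,w,z,a} W256={p,w,z,a} W345={x,a} W346={a} W356={a} W456={p,w,y,z,a}
  W1234={a} W1235={a} W1236={a} W1245={p,w,z,a} W1246={p,w,z,a} W1256={p,w,z,a} W1345={a} W1346={a} W1356={a} W1456={p,w,y,z,a} W2345={a} W2346={a} W2356={a} W2456={p,w,z,a} W3456={a}
  W12345={a} W12346={a} W12356={a} W12456={p,w,z,a} W13456={a} W23456={a}
  W123456={a}
components per intersection:
  W1: {p,z} {q,u,v,y,a} {w}
  W2: {p,r,t,w,z} {u,v,a}
  W3: {x} {a}
  W4: {p,r,t,w,z} {x} {y,a}
  W5: {p,q,r,s,t,v,w,y,z,a} {x}
  W6: {p,z} {q,y,a} {w}
  W12: {p,z} {u,v,a} {w}
  W13: {a}
  W14: {p,z} {w} {y,a}
  W15: {p,z} {q,v,y,a} {w}
  W16: {p,z} {q,y,a} {w}
  W23: {a}
  W24: {p,r,t,w,z} {a}
  W25: {p,r,t,w,z} {v,a}
  W26: {p,z} {w} {a}
  W34: {x} {a}
  W35: {x} {a}
  W36: {a}
  W45: {p,r,t,w,z} {x} {y,a}
  W46: {p,z} {w} {y,a}
  W56: {p,z} {q,y,a} {w}
  W123: {a}
  W124: {p,z} {w} {a}
  W125: {p,z} {v,a} {w}
  W126: {p,z} {w} {a}
  W134: {a}
  W135: {a}
  W136: {a}
  W145: {p,z} {w} {y,a}
  W146: {p,z} {w} {y,a}
  W156: {p,z} {q,y,a} {w}
  W234: {a}
  W235: {a}
  W236: {a}
  W245: {p,r,t,w,z} {a}
  W246: {p,z} {w} {a}
  W256: {p,z} {w} {a}
  W345: {x} {a}
  W346: {a}
  W356: {a}
  W456: {p,z} {w} {y,a}
  W1234: {a}
  W1235: {a}
  W1236: {a}
  W1245: {p,z} {w} {a}
  W1246: {p,z} {w} {a}
  W1256: {p,z} {w} {a}
  W1345: {a}
  W1346: {a}
  W1356: {a}
  W1456: {p,z} {w} {y,a}
  W2345: {a}
  W2346: {a}
  W2356: {a}
  W2456: {p,z} {w} {a}
  W3456: {a}
  W12345: {a}
  W12346: {a}
  W12356: {a}
  W12456: {p,z} {w} {a}
  W13456: {a}
  W23456: {a}
  W123456: {a}
C dims 15,35,40,25; δ0: rk 13, SNF 1^13; δ1: rk 22, SNF 1^22; δ2: rk 18, SNF 1^18
Ȟ^0 = (15 − 13) − 0 = 2, so Ȟ^0 ≅ Z^2
Ȟ^1 = (35 − 22) − 13 = 0, so Ȟ^1 ≅ 0
Ȟ^2 = (40 − 18) − 22 = 0, so Ȟ^2 ≅ 0

Ȟ^0 = Z^2, Ȟ^1 = 0 and Ȟ^2 = 0


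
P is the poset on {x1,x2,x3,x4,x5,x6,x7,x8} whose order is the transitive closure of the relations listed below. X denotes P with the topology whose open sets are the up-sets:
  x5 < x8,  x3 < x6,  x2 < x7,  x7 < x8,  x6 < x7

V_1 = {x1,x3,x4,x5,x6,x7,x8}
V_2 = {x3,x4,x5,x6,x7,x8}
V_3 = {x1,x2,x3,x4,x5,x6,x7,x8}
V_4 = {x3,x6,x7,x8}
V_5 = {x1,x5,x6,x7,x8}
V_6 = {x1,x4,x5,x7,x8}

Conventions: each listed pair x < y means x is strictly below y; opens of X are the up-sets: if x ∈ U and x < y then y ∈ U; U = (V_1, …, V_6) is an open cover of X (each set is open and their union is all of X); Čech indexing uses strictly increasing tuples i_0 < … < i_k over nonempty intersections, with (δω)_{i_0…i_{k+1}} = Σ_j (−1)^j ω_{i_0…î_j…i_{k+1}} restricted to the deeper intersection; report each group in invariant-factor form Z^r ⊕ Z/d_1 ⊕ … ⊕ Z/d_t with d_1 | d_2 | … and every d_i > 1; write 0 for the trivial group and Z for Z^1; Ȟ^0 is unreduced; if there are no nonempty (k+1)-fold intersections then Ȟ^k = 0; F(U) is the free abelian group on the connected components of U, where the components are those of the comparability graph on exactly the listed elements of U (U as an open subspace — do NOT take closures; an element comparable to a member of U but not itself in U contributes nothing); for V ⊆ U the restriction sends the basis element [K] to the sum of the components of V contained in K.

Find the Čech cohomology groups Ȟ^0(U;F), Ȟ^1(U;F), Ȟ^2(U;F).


intersection data:
  V12={x3,x4,x5,x6,x7,x8} V13={x1,x3,x4,x5,x6,x7,x8} V14={x3,x6,x7,x8} V15={x1,x5,x6,x7,x8} V16={x1,x4,x5,x7,x8} V23={x3,x4,x5,x6,x7,x8} V24={x3,x6,x7,x8} V25={x5,x6,x7,x8} V26={x4,x5,x7,x8} V34={x3,x6,x7,x8} V35={x1,x5,x6,x7,x8} V36={x1,x4,x5,x7,x8} V45={x6,x7,x8} V46={x7,x8} V56={x1,x5,x7,x8}
  V123={x3,x4,x5,x6,x7,x8} V124={x3,x6,x7,x8} V125={x5,x6,x7,x8} V126={x4,x5,x7,x8} V134={x3,x6,x7,x8} V135={x1,x5,x6,x7,x8} V136={x1,x4,x5,x7,x8} V145={x6,x7,x8} V146={x7,x8} V156={x1,x5,x7,x8} V234={x3,x6,x7,x8} V235={x5,x6,x7,x8} V236={x4,x5,x7,x8} V245={x6,x7,x8} V246={x7,x8} V256={x5,x7,x8} V345={x6,x7,x8} V346={x7,x8} V356={x1,x5,x7,x8} V456={x7,x8}
  V1234={x3,x6,x7,x8} V1235={x5,x6,x7,x8} V1236={x4,x5,x7,x8} V1245={x6,x7,x8} V1246={x7,x8} V1256={x5,x7,x8} V1345={x6,x7,x8} V1346={x7,x8} V1356={x1,x5,x7,x8} V1456={x7,x8} V2345={x6,x7,x8} V2346={x7,x8} V2356={x5,x7,x8} V2456={x7,x8} V3456={x7,x8}
  V12345={x6,x7,x8} V12346={x7,x8} V12356={x5,x7,x8} V12456={x7,x8} V13456={x7,x8} V23456={x7,x8}
  V123456={x7,x8}
components per intersection:
  V1: {x1} {x3,x5,x6,x7,x8} {x4}
  V2: {x3,x5,x6,x7,x8} {x4}
  V3: {x1} {x2,x3,x5,x6,x7,x8} {x4}
  V4: {x3,x6,x7,x8}
  V5: {x1} {x5,x6,x7,x8}
  V6: {x1} {x4} {x5,x7,x8}
  V12: {x3,x5,x6,x7,x8} {x4}
  V13: {x1} {x3,x5,x6,x7,x8} {x4}
  V14: {x3,x6,x7,x8}
  V15: {x1} {x5,x6,x7,x8}
  V16: {x1} {x4} {x5,x7,x8}
  V23: {x3,x5,x6,x7,x8} {x4}
  V24: {x3,x6,x7,x8}
  V25: {x5,x6,x7,x8}
  V26: {x4} {x5,x7,x8}
  V34: {x3,x6,x7,x8}
  V35: {x1} {x5,x6,x7,x8}
  V36: {x1} {x4} {x5,x7,x8}
  V45: {x6,x7,x8}
  V46: {x7,x8}
  V56: {x1} {x5,x7,x8}
  V123: {x3,x5,x6,x7,x8} {x4}
  V124: {x3,x6,x7,x8}
  V125: {x5,x6,x7,x8}
  V126: {x4} {x5,x7,x8}
  V134: {x3,x6,x7,x8}
  V135: {x1} {x5,x6,x7,x8}
  V136: {x1} {x4} {x5,x7,x8}
  V145: {x6,x7,x8}
  V146: {x7,x8}
  V156: {x1} {x5,x7,x8}
  V234: {x3,x6,x7,x8}
  V235: {x5,x6,x7,x8}
  V236: {x4} {x5,x7,x8}
  V245: {x6,x7,x8}
  V246: {x7,x8}
  V256: {x5,x7,x8}
  V345: {x6,x7,x8}
  V346: {x7,x8}
  V356: {x1} {x5,x7,x8}
  V456: {x7,x8}
  V1234: {x3,x6,x7,x8}
  V1235: {x5,x6,x7,x8}
  V1236: {x4} {x5,x7,x8}
  V1245: {x6,x7,x8}
  V1246: {x7,x8}
  V1256: {x5,x7,x8}
  V1345: {x6,x7,x8}
  V1346: {x7,x8}
  V1356: {x1} {x5,x7,x8}
  V1456: {x7,x8}
  V2345: {x6,x7,x8}
  V2346: {x7,x8}
  V2356: {x5,x7,x8}
  V2456: {x7,x8}
  V3456: {x7,x8}
  V12345: {x6,x7,x8}
  V12346: {x7,x8}
  V12356: {x5,x7,x8}
  V12456: {x7,x8}
  V13456: {x7,x8}
  V23456: {x7,x8}
  V123456: {x7,x8}
C dims 14,27,28,17; δ0: rk 11, SNF 1^11; δ1: rk 16, SNF 1^16; δ2: rk 12, SNF 1^12
Ȟ^0 = (14 − 11) − 0 = 3, so Ȟ^0 ≅ Z^3
Ȟ^1 = (27 − 16) − 11 = 0, so Ȟ^1 ≅ 0
Ȟ^2 = (28 − 12) − 16 = 0, so Ȟ^2 ≅ 0

Ȟ^0 = Z^3, Ȟ^1 = 0, Ȟ^2 = 0


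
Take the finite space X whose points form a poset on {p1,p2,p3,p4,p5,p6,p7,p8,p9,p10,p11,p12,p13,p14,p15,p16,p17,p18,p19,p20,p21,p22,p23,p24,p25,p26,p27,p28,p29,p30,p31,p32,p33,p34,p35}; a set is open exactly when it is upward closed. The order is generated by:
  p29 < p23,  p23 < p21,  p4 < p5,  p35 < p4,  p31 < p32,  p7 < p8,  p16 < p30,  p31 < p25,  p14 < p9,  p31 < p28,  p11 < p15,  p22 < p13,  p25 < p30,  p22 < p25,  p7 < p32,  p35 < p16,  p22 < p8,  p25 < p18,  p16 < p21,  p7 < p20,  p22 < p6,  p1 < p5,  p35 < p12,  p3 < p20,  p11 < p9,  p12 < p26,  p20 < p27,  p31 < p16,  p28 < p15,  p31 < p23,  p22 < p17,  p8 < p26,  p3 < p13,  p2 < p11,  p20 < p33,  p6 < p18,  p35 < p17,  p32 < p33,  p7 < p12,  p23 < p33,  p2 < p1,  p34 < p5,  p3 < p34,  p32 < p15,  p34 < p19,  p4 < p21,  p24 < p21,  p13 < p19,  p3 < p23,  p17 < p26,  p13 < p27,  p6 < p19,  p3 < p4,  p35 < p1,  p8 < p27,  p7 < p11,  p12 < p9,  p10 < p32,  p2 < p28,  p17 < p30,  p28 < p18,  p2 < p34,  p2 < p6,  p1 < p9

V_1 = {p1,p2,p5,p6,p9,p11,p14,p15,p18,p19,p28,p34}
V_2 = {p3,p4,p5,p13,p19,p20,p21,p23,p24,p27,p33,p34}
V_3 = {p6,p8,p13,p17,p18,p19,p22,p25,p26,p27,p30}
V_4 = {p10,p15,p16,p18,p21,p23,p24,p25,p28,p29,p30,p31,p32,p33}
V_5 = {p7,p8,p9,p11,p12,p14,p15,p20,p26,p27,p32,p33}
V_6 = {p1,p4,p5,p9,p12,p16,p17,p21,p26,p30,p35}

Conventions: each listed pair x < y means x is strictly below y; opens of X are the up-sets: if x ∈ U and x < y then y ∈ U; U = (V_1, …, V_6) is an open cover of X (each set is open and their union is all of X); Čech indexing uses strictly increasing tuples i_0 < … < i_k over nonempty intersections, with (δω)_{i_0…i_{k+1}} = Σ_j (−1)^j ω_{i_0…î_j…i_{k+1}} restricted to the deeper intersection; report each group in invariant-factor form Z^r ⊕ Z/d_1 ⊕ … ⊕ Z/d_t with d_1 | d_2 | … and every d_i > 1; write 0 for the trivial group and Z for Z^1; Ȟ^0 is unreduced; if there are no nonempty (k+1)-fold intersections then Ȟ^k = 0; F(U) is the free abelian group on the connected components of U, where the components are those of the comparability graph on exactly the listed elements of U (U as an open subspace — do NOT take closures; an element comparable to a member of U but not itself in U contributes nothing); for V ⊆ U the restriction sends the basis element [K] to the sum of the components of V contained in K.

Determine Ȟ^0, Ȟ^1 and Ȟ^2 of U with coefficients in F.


Ȟ^0 ≅ Z, Ȟ^1 ≅ 0 and Ȟ^2 ≅ Z/2

intersection data:
  V12={p5,p19,p34} V13={p6,p18,p19} V14={p15,p18,p28} V15={p9,p11,p14,p15} V16={p1,p5,p9} V23={p13,p19,p27} V24={p21,p23,p24,p33} V25={p20,p27,p33} V26={p4,p5,p21} V34={p18,p25,p30} V35={p8,p26,p27} V36={p17,p26,p30} V45={p15,p32,p33} V46={p16,p21,p30} V56={p9,p12,p26}
  V123={p19} V126={p5} V134={p18} V145={p15} V156={p9} V235={p27} V245={p33} V246={p21} V346={p30} V356={p26}
components per intersection:
  V1: {p1,p2,p5,p6,p9,p11,p14,p15,p18,p19,p28,p34}
  V2: {p3,p4,p5,p13,p19,p20,p21,p23,p24,p27,p33,p34}
  V3: {p6,p8,p13,p17,p18,p19,p22,p25,p26,p27,p30}
  V4: {p10,p15,p16,p18,p21,p23,p24,p25,p28,p29,p30,p31,p32,p33}
  V5: {p7,p8,p9,p11,p12,p14,p15,p20,p26,p27,p32,p33}
  V6: {p1,p4,p5,p9,p12,p16,p17,p21,p26,p30,p35}
  V12: {p5,p19,p34}
  V13: {p6,p18,p19}
  V14: {p15,p18,p28}
  V15: {p9,p11,p14,p15}
  V16: {p1,p5,p9}
  V23: {p13,p19,p27}
  V24: {p21,p23,p24,p33}
  V25: {p20,p27,p33}
  V26: {p4,p5,p21}
  V34: {p18,p25,p30}
  V35: {p8,p26,p27}
  V36: {p17,p26,p30}
  V45: {p15,p32,p33}
  V46: {p16,p21,p30}
  V56: {p9,p12,p26}
  V123: {p19}
  V126: {p5}
  V134: {p18}
  V145: {p15}
  V156: {p9}
  V235: {p27}
  V245: {p33}
  V246: {p21}
  V346: {p30}
  V356: {p26}
C dims 6,15,10; δ0: rk 5, SNF 1^5; δ1: rk 10, SNF 1^9·2
Ȟ^0 = (6 − 5) − 0 = 1, so Ȟ^0 ≅ Z
Ȟ^1 = (15 − 10) − 5 = 0, so Ȟ^1 ≅ 0
Ȟ^2 = (10 − 0) − 10 = 0 plus torsion [2], so Ȟ^2 ≅ Z/2


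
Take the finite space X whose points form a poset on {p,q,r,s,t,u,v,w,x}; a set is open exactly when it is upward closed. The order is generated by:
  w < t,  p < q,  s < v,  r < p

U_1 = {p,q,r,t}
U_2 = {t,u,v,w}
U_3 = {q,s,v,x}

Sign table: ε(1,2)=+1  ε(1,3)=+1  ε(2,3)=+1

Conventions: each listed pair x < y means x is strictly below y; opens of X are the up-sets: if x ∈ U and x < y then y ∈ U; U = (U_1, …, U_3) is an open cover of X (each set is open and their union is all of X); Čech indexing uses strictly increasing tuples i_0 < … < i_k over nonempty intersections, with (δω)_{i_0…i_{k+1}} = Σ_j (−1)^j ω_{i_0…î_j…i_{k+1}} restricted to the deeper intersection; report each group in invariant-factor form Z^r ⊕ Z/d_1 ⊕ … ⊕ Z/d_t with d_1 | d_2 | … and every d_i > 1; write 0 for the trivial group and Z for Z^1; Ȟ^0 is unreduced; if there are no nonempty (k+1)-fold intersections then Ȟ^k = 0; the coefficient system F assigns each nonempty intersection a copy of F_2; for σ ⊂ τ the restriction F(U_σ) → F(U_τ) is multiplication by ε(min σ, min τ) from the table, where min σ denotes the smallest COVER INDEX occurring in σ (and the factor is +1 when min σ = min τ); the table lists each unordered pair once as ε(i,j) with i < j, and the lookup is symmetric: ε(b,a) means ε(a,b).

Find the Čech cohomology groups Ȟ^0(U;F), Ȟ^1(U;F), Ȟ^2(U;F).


nerve of the cover:
  U12={t} U13={q} U23={v}
C dims 3,3; δ0: rk_F2 2
Ȟ^0 = (3 − 2) − 0 = 1, so Ȟ^0 ≅ Z/2
Ȟ^1 = (3 − 0) − 2 = 1, so Ȟ^1 ≅ Z/2
Ȟ^2 = (0 − 0) − 0 = 0, so Ȟ^2 ≅ 0

Ȟ^0 = Z/2; Ȟ^1 = Z/2; Ȟ^2 = 0


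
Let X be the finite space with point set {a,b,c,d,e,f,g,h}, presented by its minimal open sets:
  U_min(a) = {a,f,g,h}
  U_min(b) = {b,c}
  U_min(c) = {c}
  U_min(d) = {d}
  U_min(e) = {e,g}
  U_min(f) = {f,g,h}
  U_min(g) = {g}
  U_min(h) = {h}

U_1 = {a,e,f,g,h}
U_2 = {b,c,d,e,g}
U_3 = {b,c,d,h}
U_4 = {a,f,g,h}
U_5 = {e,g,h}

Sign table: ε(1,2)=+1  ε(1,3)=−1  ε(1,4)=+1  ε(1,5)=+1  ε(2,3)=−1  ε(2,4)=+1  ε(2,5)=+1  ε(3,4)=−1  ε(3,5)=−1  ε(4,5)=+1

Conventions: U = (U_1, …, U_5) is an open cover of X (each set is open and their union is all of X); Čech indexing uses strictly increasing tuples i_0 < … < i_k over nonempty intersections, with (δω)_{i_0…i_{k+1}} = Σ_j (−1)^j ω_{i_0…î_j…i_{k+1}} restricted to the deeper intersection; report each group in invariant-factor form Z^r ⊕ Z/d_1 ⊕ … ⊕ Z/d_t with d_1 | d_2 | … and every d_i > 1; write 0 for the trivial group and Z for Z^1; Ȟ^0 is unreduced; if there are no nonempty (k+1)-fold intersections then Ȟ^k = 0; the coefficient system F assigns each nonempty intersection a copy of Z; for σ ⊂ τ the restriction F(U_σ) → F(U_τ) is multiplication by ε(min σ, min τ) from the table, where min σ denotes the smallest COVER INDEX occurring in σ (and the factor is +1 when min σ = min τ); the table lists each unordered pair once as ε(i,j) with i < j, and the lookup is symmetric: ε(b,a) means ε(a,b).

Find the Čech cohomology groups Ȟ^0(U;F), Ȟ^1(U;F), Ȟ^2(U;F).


intersection data:
  U12={e,g} U13={h} U14={a,f,g,h} U15={e,g,h} U23={b,c,d} U24={g} U25={e,g} U34={h} U35={h} U45={g,h}
  U124={g} U125={e,g} U134={h} U135={h} U145={g,h} U245={g} U345={h}
  U1245={g} U1345={h}
C dims 5,10,7,2; δ0: rk 4, SNF 1^4; δ1: rk 5, SNF 1^5; δ2: rk 2, SNF 1^2
Ȟ^0 = (5 − 4) − 0 = 1, so Ȟ^0 ≅ Z
Ȟ^1 = (10 − 5) − 4 = 1, so Ȟ^1 ≅ Z
Ȟ^2 = (7 − 2) − 5 = 0, so Ȟ^2 ≅ 0

Ȟ^0 ≅ Z, Ȟ^1 ≅ Z, Ȟ^2 ≅ 0


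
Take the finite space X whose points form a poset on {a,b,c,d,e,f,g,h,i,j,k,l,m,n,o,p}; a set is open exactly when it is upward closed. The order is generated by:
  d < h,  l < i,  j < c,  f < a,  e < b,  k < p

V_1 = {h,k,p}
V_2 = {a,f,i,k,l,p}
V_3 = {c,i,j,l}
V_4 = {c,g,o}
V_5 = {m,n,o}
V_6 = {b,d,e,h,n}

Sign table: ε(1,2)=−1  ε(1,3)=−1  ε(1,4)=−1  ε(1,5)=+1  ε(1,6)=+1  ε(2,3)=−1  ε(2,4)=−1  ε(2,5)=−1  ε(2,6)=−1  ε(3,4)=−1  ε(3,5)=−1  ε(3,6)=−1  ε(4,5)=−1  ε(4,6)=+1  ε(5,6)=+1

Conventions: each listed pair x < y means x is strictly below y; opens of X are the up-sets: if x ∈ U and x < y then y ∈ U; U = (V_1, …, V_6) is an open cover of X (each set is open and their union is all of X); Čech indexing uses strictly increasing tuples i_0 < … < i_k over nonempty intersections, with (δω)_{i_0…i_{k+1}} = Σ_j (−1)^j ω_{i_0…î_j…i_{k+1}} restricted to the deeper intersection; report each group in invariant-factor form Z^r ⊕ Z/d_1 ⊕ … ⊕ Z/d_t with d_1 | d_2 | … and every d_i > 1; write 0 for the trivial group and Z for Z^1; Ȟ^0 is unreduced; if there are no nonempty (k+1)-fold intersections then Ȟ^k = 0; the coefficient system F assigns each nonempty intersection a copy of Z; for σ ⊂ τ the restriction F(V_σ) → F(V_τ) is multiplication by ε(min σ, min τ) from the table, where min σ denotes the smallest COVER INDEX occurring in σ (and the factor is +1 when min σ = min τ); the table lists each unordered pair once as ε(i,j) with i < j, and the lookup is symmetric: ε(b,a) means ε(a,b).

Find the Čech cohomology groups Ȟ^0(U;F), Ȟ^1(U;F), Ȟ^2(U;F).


nonempty overlaps:
  V12={k,p} V16={h} V23={i,l} V34={c} V45={o} V56={n}
C dims 6,6; δ0: rk 5, SNF 1^5
degree 0: 6−5−0 = 1 → Ȟ^0 ≅ Z
degree 1: 6−0−5 = 1 → Ȟ^1 ≅ Z
degree 2: 0−0−0 = 0 → Ȟ^2 ≅ 0

Ȟ^0 = Z, Ȟ^1 = Z, Ȟ^2 = 0


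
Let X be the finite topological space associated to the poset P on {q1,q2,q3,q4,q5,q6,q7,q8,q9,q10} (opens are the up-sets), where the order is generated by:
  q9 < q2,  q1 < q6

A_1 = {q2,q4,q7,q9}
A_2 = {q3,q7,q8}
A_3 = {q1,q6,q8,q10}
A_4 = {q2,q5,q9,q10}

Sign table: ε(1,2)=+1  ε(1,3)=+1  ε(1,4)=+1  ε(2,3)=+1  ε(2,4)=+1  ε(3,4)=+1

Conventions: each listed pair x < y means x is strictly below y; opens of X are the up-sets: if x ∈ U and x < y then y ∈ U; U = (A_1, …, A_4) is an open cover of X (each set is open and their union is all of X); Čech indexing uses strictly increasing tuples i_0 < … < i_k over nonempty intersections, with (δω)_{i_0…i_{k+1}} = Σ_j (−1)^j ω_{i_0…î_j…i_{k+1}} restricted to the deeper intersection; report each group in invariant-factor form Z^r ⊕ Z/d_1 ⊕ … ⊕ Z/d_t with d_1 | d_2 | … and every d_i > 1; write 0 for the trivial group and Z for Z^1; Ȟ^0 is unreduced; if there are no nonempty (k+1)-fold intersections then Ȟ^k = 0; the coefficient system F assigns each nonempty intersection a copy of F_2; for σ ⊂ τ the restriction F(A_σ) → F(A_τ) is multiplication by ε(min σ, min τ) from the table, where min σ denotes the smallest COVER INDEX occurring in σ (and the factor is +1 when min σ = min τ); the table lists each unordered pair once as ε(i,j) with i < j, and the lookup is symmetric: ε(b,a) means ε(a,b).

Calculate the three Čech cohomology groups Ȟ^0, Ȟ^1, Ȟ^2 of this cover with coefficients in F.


intersection data:
  A12={q7} A14={q2,q9} A23={q8} A34={q10}
C dims 4,4; δ0: rk_F2 3
Ȟ^0 = (4 − 3) − 0 = 1, so Ȟ^0 ≅ Z/2
Ȟ^1 = (4 − 0) − 3 = 1, so Ȟ^1 ≅ Z/2
Ȟ^2 = (0 − 0) − 0 = 0, so Ȟ^2 ≅ 0

Ȟ^0 ≅ Z/2,  Ȟ^1 ≅ Z/2,  Ȟ^2 ≅ 0
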